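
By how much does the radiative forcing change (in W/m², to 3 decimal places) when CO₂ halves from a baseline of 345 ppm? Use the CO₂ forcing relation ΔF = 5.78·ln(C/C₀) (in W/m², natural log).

ΔF = -4.006 W/m²

Because the forcing depends only on the ratio C/C₀, the initial concentration does not enter.
ΔF = 5.78 × ln(0.5) = 5.78 × -0.69315 = -4.0064 W/m².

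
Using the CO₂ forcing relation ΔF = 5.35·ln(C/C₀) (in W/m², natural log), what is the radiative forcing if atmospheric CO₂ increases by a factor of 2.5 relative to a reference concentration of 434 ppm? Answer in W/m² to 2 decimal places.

Because the forcing depends only on the ratio C/C₀, the initial concentration does not enter.
ΔF = 5.35 × ln(2.5) = 5.35 × 0.91629 = 4.9022 W/m².

ΔF = 4.90 W/m²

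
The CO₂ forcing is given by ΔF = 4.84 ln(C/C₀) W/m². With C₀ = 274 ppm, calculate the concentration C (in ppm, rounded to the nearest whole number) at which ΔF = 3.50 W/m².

Set 4.84 ln(C/274) = 3.50, so ln(C/274) = 3.50/4.84 = 0.72314.
Then C/274 = e^0.72314 = 2.06089, giving C = 274 × 2.06089 = 564.68 ppm.

C ≈ 565 ppm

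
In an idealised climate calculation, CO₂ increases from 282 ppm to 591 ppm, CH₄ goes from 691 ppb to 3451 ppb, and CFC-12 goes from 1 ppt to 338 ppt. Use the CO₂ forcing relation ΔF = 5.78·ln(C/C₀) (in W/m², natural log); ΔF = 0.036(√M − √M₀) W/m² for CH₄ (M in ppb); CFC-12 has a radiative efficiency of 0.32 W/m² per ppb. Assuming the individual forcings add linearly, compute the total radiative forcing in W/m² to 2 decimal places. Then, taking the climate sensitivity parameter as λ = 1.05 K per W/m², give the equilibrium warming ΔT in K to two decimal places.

CO₂: 5.78 × ln(591/282) = 5.78 × ln(2.09574) = 5.78 × 0.73991 = 4.2767 W/m².
CH₄: 0.036 × (√3451 − √691) = 0.036 × (58.7452 − 26.2869) = 0.036 × 32.4583 = 1.1685 W/m².
CFC-12: Δ = 338 − 1 = 337 ppt = 0.337 ppb; ΔF = 0.32 × 0.337 = 0.1078 W/m².
Total ΔF = 4.2767 + 1.1685 + 0.1078 = 5.5530 W/m².
ΔT = λ ΔF = 1.05 × 5.55 = 5.8275 K.

ΔF = 5.55 W/m²; ΔT = 5.83 K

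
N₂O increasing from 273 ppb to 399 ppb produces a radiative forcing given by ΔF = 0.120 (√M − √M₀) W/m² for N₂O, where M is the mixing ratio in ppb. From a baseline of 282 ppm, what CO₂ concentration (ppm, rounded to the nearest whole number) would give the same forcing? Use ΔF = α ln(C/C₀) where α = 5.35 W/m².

N₂O forcing: 0.120 × (√399 − √273) = 0.120 × (19.9750 − 16.5227) = 0.120 × 3.4523 = 0.41428 W/m².
Set 5.35 ln(C/282) = 0.41428: ln(C/282) = 0.41428/5.35 = 0.07744, so C = 282 × e^0.07744 = 282 × 1.08052 = 304.71 ppm.

C ≈ 305 ppm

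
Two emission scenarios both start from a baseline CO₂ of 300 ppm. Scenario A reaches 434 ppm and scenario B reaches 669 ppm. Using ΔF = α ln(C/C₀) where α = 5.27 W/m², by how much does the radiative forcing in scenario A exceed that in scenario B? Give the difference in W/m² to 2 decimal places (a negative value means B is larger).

ΔF_A = 5.27 ln(434/300) = 5.27 × 0.36926 = 1.9460 W/m².
ΔF_B = 5.27 ln(669/300) = 5.27 × 0.80200 = 4.2265 W/m².
Difference: 1.9460 − 4.2265 = -2.2805 W/m².

ΔF_A − ΔF_B = -2.28 W/m²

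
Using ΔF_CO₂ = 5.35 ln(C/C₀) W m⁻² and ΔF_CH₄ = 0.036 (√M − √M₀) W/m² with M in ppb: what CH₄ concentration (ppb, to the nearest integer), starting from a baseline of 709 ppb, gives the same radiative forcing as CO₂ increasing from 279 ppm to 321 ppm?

M ≈ 2253 ppb

CO₂ forcing: 5.35 × ln(321/279) = 5.35 × 0.140229 = 0.75023 W/m².
Set 0.036(√M − √709) = 0.75023: √M = 0.75023/0.036 + √709 = 20.8397 + 26.6271 = 47.4668.
M = (47.4668)² = 2253.10 ppb.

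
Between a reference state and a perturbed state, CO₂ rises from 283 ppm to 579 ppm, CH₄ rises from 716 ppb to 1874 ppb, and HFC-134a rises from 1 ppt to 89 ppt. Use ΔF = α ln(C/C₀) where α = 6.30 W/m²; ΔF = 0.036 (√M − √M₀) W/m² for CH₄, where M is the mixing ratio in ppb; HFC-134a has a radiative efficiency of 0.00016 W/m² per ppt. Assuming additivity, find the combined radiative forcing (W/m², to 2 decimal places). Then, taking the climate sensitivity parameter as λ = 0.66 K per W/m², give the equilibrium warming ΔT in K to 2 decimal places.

ΔF = 5.12 W/m²; ΔT = 3.38 K

CO₂: 6.30 × ln(579/283) = 6.30 × ln(2.04594) = 6.30 × 0.71586 = 4.5099 W/m².
CH₄: 0.036 × (√1874 − √716) = 0.036 × (43.2897 − 26.7582) = 0.036 × 16.5315 = 0.5951 W/m².
HFC-134a: ΔF = 0.00016 × (89 − 1) = 0.00016 × 88 = 0.0141 W/m².
Total ΔF = 4.5099 + 0.5951 + 0.0141 = 5.1191 W/m².
ΔT = λ ΔF = 0.66 × 5.12 = 3.3792 K.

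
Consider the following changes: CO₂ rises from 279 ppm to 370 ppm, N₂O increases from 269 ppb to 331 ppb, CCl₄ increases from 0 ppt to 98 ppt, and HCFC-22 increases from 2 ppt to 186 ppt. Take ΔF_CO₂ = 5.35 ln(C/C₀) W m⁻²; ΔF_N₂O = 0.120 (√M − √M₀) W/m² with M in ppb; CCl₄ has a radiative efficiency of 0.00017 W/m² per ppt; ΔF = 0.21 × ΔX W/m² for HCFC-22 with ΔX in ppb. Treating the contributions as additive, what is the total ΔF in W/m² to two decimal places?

ΔF = 1.78 W/m²

CO₂: 5.35 × ln(370/279) = 5.35 × ln(1.32616) = 5.35 × 0.28229 = 1.5103 W/m².
N₂O: 0.120 × (√331 − √269) = 0.120 × (18.1934 − 16.4012) = 0.120 × 1.7922 = 0.2151 W/m².
CCl₄: ΔF = 0.00017 × (98 − 0) = 0.00017 × 98 = 0.0167 W/m².
HCFC-22: Δ = 186 − 2 = 184 ppt = 0.184 ppb; ΔF = 0.21 × 0.184 = 0.0386 W/m².
Total ΔF = 1.5103 + 0.2151 + 0.0167 + 0.0386 = 1.7807 W/m².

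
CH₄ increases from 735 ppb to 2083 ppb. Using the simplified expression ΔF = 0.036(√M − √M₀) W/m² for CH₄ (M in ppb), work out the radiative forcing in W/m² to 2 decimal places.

ΔF = 0.67 W/m²

CH₄: 0.036 × (√2083 − √735) = 0.036 × (45.6399 − 27.1109) = 0.036 × 18.5290 = 0.6670 W/m².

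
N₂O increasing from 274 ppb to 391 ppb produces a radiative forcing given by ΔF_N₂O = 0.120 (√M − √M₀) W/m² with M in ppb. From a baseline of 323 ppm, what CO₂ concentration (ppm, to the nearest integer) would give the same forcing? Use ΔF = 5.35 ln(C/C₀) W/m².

C ≈ 347 ppm

N₂O forcing: 0.120 × (√391 − √274) = 0.120 × (19.7737 − 16.5529) = 0.120 × 3.2208 = 0.38650 W/m².
Set 5.35 ln(C/323) = 0.38650: ln(C/323) = 0.38650/5.35 = 0.07224, so C = 323 × e^0.07224 = 323 × 1.07491 = 347.20 ppm.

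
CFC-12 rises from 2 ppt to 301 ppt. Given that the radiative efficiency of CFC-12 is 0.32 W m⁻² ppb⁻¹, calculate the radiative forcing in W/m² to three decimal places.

CFC-12: Δ = 301 − 2 = 299 ppt = 0.299 ppb; ΔF = 0.32 × 0.299 = 0.0957 W/m².

ΔF = 0.096 W/m²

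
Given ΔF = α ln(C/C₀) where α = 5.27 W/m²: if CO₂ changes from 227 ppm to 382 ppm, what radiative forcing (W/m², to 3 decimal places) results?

CO₂ absorption bands are partially saturated, so forcing scales with the logarithm of the concentration ratio.
CO₂: 5.27 × ln(382/227) = 5.27 × ln(1.68282) = 5.27 × 0.52047 = 2.7429 W/m².

ΔF = 2.743 W/m²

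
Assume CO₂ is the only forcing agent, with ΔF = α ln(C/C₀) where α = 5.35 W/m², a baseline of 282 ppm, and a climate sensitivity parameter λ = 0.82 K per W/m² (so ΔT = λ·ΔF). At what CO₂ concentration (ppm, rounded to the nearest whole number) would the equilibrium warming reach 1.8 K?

C ≈ 425 ppm

Required forcing: ΔF = ΔT/λ = 1.8/0.82 = 2.1951 W/m².
Then ln(C/282) = ΔF/5.35 = 2.1951/5.35 = 0.41030.
So C = 282 × e^0.41030 = 282 × 1.50727 = 425.05 ppm.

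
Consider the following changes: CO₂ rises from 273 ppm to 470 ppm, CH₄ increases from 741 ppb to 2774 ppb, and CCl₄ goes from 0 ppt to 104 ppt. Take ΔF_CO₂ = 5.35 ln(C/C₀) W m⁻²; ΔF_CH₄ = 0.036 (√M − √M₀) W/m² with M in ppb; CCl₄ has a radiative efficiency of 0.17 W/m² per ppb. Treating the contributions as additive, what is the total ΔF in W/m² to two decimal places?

ΔF = 3.84 W/m²

CO₂: 5.35 × ln(470/273) = 5.35 × ln(1.72161) = 5.35 × 0.54326 = 2.9064 W/m².
CH₄: 0.036 × (√2774 − √741) = 0.036 × (52.6688 − 27.2213) = 0.036 × 25.4475 = 0.9161 W/m².
CCl₄: Δ = 104 − 0 = 104 ppt = 0.104 ppb; ΔF = 0.17 × 0.104 = 0.0177 W/m².
Total ΔF = 2.9064 + 0.9161 + 0.0177 = 3.8402 W/m².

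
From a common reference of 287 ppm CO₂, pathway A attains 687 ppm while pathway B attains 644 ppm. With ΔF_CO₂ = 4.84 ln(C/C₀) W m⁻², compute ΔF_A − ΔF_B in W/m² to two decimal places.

ΔF_A = 4.84 ln(687/287) = 4.84 × 0.87285 = 4.2246 W/m².
ΔF_B = 4.84 ln(644/287) = 4.84 × 0.80822 = 3.9118 W/m².
Difference: 4.2246 − 3.9118 = 0.3128 W/m².

ΔF_A − ΔF_B = 0.31 W/m²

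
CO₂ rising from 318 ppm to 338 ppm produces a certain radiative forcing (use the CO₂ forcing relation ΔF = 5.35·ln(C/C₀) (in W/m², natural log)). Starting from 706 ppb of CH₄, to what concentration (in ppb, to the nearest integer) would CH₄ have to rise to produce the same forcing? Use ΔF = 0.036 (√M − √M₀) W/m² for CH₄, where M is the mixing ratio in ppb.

M ≈ 1270 ppb

CO₂ forcing: 5.35 × ln(338/318) = 5.35 × 0.060995 = 0.32632 W/m².
Set 0.036(√M − √706) = 0.32632: √M = 0.32632/0.036 + √706 = 9.0644 + 26.5707 = 35.6351.
M = (35.6351)² = 1269.86 ppb.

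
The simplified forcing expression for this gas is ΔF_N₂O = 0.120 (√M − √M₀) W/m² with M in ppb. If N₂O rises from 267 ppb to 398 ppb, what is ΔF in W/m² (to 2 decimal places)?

ΔF = 0.43 W/m²

N₂O: 0.120 × (√398 − √267) = 0.120 × (19.9499 − 16.3401) = 0.120 × 3.6098 = 0.4332 W/m².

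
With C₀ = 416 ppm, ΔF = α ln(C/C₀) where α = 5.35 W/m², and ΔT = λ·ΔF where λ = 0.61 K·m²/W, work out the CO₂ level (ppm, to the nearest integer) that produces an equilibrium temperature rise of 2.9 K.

Required forcing: ΔF = ΔT/λ = 2.9/0.61 = 4.7541 W/m².
Then ln(C/416) = ΔF/5.35 = 4.7541/5.35 = 0.88862.
So C = 416 × e^0.88862 = 416 × 2.43177 = 1011.62 ppm.

C ≈ 1012 ppm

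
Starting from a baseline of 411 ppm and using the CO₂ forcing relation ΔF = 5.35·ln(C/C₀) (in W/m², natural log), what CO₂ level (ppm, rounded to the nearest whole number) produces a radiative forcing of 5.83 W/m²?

C ≈ 1222 ppm

Set 5.35 ln(C/411) = 5.83, so ln(C/411) = 5.83/5.35 = 1.08972.
Then C/411 = e^1.08972 = 2.97344, giving C = 411 × 2.97344 = 1222.08 ppm.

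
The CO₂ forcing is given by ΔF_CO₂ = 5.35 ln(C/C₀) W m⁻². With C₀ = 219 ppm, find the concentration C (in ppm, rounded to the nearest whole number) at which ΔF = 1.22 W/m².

C ≈ 275 ppm

Set 5.35 ln(C/219) = 1.22, so ln(C/219) = 1.22/5.35 = 0.22804.
Then C/219 = e^0.22804 = 1.25614, giving C = 219 × 1.25614 = 275.09 ppm.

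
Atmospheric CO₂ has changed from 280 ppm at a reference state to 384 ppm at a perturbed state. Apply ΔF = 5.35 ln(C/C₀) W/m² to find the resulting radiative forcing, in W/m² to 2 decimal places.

CO₂ absorption bands are partially saturated, so forcing scales with the logarithm of the concentration ratio.
CO₂: 5.35 × ln(384/280) = 5.35 × ln(1.37143) = 5.35 × 0.31585 = 1.6898 W/m².

ΔF = 1.69 W/m²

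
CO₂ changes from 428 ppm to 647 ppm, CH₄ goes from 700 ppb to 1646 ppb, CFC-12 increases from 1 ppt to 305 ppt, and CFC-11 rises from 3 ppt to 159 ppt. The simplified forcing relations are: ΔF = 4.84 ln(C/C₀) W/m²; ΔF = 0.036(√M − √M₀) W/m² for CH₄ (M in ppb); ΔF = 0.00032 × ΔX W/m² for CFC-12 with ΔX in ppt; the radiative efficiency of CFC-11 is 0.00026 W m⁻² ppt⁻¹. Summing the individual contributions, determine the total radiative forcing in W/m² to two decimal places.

ΔF = 2.65 W/m²

CO₂: 4.84 × ln(647/428) = 4.84 × ln(1.51168) = 4.84 × 0.41322 = 2.0000 W/m².
CH₄: 0.036 × (√1646 − √700) = 0.036 × (40.5709 − 26.4575) = 0.036 × 14.1134 = 0.5081 W/m².
CFC-12: ΔF = 0.00032 × (305 − 1) = 0.00032 × 304 = 0.0973 W/m².
CFC-11: ΔF = 0.00026 × (159 − 3) = 0.00026 × 156 = 0.0406 W/m².
Total ΔF = 2.0000 + 0.5081 + 0.0973 + 0.0406 = 2.6460 W/m².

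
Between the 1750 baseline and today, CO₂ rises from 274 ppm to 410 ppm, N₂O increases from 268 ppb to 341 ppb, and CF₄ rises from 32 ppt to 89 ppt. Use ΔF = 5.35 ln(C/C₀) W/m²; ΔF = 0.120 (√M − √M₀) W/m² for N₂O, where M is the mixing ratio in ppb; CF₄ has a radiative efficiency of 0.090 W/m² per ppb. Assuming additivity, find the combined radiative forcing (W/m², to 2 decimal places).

CO₂: 5.35 × ln(410/274) = 5.35 × ln(1.49635) = 5.35 × 0.40303 = 2.1562 W/m².
N₂O: 0.120 × (√341 − √268) = 0.120 × (18.4662 − 16.3707) = 0.120 × 2.0955 = 0.2515 W/m².
CF₄: Δ = 89 − 32 = 57 ppt = 0.057 ppb; ΔF = 0.090 × 0.057 = 0.0051 W/m².
Total ΔF = 2.1562 + 0.2515 + 0.0051 = 2.4128 W/m².

ΔF = 2.41 W/m²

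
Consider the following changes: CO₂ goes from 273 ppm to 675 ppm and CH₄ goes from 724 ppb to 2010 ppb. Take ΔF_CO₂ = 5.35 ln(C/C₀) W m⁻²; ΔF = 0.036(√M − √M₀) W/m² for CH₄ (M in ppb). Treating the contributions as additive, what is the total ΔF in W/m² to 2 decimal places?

ΔF = 5.49 W/m²

CO₂: 5.35 × ln(675/273) = 5.35 × ln(2.47253) = 5.35 × 0.90524 = 4.8430 W/m².
CH₄: 0.036 × (√2010 − √724) = 0.036 × (44.8330 − 26.9072) = 0.036 × 17.9258 = 0.6453 W/m².
Total ΔF = 4.8430 + 0.6453 = 5.4883 W/m².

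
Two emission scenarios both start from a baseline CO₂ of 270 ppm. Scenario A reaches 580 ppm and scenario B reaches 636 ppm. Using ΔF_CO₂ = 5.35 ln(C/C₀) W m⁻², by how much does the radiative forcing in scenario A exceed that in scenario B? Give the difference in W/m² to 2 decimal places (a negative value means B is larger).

ΔF_A − ΔF_B = -0.49 W/m²

ΔF_A = 5.35 ln(580/270) = 5.35 × 0.76461 = 4.0907 W/m².
ΔF_B = 5.35 ln(636/270) = 5.35 × 0.85678 = 4.5838 W/m².
Difference: 4.0907 − 4.5838 = -0.4931 W/m².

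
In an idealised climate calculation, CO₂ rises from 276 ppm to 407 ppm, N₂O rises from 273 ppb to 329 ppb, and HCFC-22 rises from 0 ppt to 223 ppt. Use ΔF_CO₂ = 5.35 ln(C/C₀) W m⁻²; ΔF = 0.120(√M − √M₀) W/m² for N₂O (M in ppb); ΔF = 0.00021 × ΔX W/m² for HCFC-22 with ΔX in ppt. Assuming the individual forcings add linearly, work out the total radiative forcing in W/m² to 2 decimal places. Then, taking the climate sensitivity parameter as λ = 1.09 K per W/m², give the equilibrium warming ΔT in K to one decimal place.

ΔF = 2.32 W/m²; ΔT = 2.5 K

CO₂: 5.35 × ln(407/276) = 5.35 × ln(1.47464) = 5.35 × 0.38841 = 2.0780 W/m².
N₂O: 0.120 × (√329 − √273) = 0.120 × (18.1384 − 16.5227) = 0.120 × 1.6157 = 0.1939 W/m².
HCFC-22: ΔF = 0.00021 × (223 − 0) = 0.00021 × 223 = 0.0468 W/m².
Total ΔF = 2.0780 + 0.1939 + 0.0468 = 2.3187 W/m².
ΔT = λ ΔF = 1.09 × 2.32 = 2.5288 K.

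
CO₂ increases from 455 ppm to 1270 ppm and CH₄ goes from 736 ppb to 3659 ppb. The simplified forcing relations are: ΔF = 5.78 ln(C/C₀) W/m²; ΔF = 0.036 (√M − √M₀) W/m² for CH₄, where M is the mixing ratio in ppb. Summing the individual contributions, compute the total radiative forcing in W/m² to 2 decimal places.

CO₂: 5.78 × ln(1270/455) = 5.78 × ln(2.79121) = 5.78 × 1.02648 = 5.9331 W/m².
CH₄: 0.036 × (√3659 − √736) = 0.036 × (60.4897 − 27.1293) = 0.036 × 33.3604 = 1.2010 W/m².
Total ΔF = 5.9331 + 1.2010 = 7.1341 W/m².

ΔF = 7.13 W/m²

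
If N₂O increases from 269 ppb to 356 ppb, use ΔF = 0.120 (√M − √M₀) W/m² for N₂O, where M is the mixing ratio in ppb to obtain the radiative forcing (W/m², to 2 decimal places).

N₂O: 0.120 × (√356 − √269) = 0.120 × (18.8680 − 16.4012) = 0.120 × 2.4668 = 0.2960 W/m².

ΔF = 0.30 W/m²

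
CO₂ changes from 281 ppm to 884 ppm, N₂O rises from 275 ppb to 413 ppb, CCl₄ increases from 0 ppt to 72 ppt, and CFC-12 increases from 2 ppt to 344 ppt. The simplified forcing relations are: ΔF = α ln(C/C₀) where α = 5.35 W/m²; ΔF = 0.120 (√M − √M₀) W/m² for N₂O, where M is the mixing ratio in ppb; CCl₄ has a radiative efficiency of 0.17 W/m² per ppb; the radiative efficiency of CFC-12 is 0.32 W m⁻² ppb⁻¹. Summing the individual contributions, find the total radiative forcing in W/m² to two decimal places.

ΔF = 6.70 W/m²

CO₂: 5.35 × ln(884/281) = 5.35 × ln(3.14591) = 5.35 × 1.14610 = 6.1316 W/m².
N₂O: 0.120 × (√413 − √275) = 0.120 × (20.3224 − 16.5831) = 0.120 × 3.7393 = 0.4487 W/m².
CCl₄: Δ = 72 − 0 = 72 ppt = 0.072 ppb; ΔF = 0.17 × 0.072 = 0.0122 W/m².
CFC-12: Δ = 344 − 2 = 342 ppt = 0.342 ppb; ΔF = 0.32 × 0.342 = 0.1094 W/m².
Total ΔF = 6.1316 + 0.4487 + 0.0122 + 0.1094 = 6.7019 W/m².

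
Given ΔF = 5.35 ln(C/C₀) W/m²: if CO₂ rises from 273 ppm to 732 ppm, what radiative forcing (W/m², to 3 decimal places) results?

ΔF = 5.277 W/m²

CO₂ absorption bands are partially saturated, so forcing scales with the logarithm of the concentration ratio.
CO₂: 5.35 × ln(732/273) = 5.35 × ln(2.68132) = 5.35 × 0.98631 = 5.2768 W/m².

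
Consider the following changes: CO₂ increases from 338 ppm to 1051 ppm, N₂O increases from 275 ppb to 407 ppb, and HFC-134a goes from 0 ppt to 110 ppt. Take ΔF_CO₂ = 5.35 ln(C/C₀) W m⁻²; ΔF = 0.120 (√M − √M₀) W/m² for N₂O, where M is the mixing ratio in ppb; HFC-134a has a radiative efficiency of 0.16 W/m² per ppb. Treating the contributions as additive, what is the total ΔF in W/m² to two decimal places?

CO₂: 5.35 × ln(1051/338) = 5.35 × ln(3.10947) = 5.35 × 1.13445 = 6.0693 W/m².
N₂O: 0.120 × (√407 − √275) = 0.120 × (20.1742 − 16.5831) = 0.120 × 3.5911 = 0.4309 W/m².
HFC-134a: Δ = 110 − 0 = 110 ppt = 0.110 ppb; ΔF = 0.16 × 0.110 = 0.0176 W/m².
Total ΔF = 6.0693 + 0.4309 + 0.0176 = 6.5178 W/m².

ΔF = 6.52 W/m²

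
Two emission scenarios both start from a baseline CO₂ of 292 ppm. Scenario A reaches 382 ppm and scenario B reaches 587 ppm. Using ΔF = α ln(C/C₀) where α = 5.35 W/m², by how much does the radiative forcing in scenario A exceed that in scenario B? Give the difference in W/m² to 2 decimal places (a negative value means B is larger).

ΔF_A − ΔF_B = -2.30 W/m²

ΔF_A = 5.35 ln(382/292) = 5.35 × 0.26867 = 1.4374 W/m².
ΔF_B = 5.35 ln(587/292) = 5.35 × 0.69827 = 3.7357 W/m².
Difference: 1.4374 − 3.7357 = -2.2983 W/m².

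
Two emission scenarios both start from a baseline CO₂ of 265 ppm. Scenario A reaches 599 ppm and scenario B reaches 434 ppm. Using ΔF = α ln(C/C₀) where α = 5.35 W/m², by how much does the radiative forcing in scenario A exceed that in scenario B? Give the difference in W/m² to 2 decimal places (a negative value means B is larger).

ΔF_A − ΔF_B = 1.72 W/m²

ΔF_A = 5.35 ln(599/265) = 5.35 × 0.81553 = 4.3631 W/m².
ΔF_B = 5.35 ln(434/265) = 5.35 × 0.49331 = 2.6392 W/m².
Difference: 4.3631 − 2.6392 = 1.7239 W/m².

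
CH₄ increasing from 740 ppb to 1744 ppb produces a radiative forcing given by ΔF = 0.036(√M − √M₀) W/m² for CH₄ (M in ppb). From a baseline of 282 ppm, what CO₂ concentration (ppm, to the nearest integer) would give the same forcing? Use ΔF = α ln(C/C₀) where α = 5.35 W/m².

CH₄ forcing: 0.036 × (√1744 − √740) = 0.036 × (41.7612 − 27.2029) = 0.036 × 14.5583 = 0.52410 W/m².
Set 5.35 ln(C/282) = 0.52410: ln(C/282) = 0.52410/5.35 = 0.09796, so C = 282 × e^0.09796 = 282 × 1.10292 = 311.02 ppm.

C ≈ 311 ppm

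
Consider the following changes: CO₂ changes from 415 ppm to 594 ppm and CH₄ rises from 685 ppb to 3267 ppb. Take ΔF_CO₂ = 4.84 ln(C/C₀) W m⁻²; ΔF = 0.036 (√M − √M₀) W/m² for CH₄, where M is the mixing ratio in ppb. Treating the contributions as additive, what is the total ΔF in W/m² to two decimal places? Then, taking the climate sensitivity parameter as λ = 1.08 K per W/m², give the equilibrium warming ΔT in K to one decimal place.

CO₂: 4.84 × ln(594/415) = 4.84 × ln(1.43133) = 4.84 × 0.35860 = 1.7356 W/m².
CH₄: 0.036 × (√3267 − √685) = 0.036 × (57.1577 − 26.1725) = 0.036 × 30.9852 = 1.1155 W/m².
Total ΔF = 1.7356 + 1.1155 = 2.8511 W/m².
ΔT = λ ΔF = 1.08 × 2.85 = 3.0780 K.

ΔF = 2.85 W/m²; ΔT = 3.1 K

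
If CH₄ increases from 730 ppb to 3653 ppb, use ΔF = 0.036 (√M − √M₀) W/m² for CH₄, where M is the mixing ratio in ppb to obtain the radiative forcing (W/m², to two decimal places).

ΔF = 1.20 W/m²

CH₄: 0.036 × (√3653 − √730) = 0.036 × (60.4401 − 27.0185) = 0.036 × 33.4216 = 1.2032 W/m².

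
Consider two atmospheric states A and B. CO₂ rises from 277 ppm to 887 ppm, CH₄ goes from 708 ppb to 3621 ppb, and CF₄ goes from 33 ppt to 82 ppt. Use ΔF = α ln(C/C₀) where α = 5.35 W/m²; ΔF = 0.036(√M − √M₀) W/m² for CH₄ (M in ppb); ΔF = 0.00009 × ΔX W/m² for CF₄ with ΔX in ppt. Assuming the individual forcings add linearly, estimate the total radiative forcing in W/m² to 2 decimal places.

CO₂: 5.35 × ln(887/277) = 5.35 × ln(3.20217) = 5.35 × 1.16383 = 6.2265 W/m².
CH₄: 0.036 × (√3621 − √708) = 0.036 × (60.1747 − 26.6083) = 0.036 × 33.5664 = 1.2084 W/m².
CF₄: ΔF = 0.00009 × (82 − 33) = 0.00009 × 49 = 0.0044 W/m².
Total ΔF = 6.2265 + 1.2084 + 0.0044 = 7.4393 W/m².

ΔF = 7.44 W/m²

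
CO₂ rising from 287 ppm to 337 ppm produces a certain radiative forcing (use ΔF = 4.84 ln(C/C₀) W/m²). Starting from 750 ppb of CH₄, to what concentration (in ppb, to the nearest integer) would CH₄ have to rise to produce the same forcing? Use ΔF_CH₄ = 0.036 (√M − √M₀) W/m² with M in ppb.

CO₂ forcing: 4.84 × ln(337/287) = 4.84 × 0.160601 = 0.77731 W/m².
Set 0.036(√M − √750) = 0.77731: √M = 0.77731/0.036 + √750 = 21.5919 + 27.3861 = 48.9780.
M = (48.9780)² = 2398.84 ppb.

M ≈ 2399 ppb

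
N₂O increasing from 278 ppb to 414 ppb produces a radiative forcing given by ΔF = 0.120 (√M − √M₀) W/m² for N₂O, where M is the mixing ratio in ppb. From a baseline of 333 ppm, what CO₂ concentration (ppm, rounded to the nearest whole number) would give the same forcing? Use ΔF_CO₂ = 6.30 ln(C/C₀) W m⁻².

N₂O forcing: 0.120 × (√414 − √278) = 0.120 × (20.3470 − 16.6733) = 0.120 × 3.6737 = 0.44084 W/m².
Set 6.30 ln(C/333) = 0.44084: ln(C/333) = 0.44084/6.30 = 0.06997, so C = 333 × e^0.06997 = 333 × 1.07248 = 357.14 ppm.

C ≈ 357 ppm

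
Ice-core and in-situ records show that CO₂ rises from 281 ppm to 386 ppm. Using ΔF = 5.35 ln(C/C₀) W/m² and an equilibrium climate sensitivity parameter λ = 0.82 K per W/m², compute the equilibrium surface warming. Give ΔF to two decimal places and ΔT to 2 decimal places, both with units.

ΔF = 1.70 W/m²; ΔT = 1.39 K

CO₂: 5.35 × ln(386/281) = 5.35 × ln(1.37367) = 5.35 × 0.31749 = 1.6986 W/m².
ΔT = λ ΔF = 0.82 × 1.70 = 1.3940 K.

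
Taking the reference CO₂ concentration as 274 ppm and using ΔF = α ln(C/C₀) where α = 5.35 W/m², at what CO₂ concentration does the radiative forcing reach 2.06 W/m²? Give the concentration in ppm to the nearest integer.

Set 5.35 ln(C/274) = 2.06, so ln(C/274) = 2.06/5.35 = 0.38505.
Then C/274 = e^0.38505 = 1.46969, giving C = 274 × 1.46969 = 402.70 ppm.

C ≈ 403 ppm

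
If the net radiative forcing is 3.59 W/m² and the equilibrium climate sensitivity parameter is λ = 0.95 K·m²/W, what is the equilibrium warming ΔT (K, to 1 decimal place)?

ΔT = 3.4 K

ΔT = λ ΔF = 0.95 × 3.59 = 3.4105 K.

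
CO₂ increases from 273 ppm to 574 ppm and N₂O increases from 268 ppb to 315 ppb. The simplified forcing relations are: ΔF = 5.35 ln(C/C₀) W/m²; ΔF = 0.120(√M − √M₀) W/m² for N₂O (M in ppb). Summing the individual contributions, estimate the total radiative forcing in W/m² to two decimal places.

CO₂: 5.35 × ln(574/273) = 5.35 × ln(2.10256) = 5.35 × 0.74316 = 3.9759 W/m².
N₂O: 0.120 × (√315 − √268) = 0.120 × (17.7482 − 16.3707) = 0.120 × 1.3775 = 0.1653 W/m².
Total ΔF = 3.9759 + 0.1653 = 4.1412 W/m².

ΔF = 4.14 W/m²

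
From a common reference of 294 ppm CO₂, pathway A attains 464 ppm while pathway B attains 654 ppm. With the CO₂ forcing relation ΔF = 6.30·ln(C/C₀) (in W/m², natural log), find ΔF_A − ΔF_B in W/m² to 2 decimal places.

ΔF_A − ΔF_B = -2.16 W/m²

ΔF_A = 6.30 ln(464/294) = 6.30 × 0.45630 = 2.8747 W/m².
ΔF_B = 6.30 ln(654/294) = 6.30 × 0.79953 = 5.0370 W/m².
Difference: 2.8747 − 5.0370 = -2.1623 W/m².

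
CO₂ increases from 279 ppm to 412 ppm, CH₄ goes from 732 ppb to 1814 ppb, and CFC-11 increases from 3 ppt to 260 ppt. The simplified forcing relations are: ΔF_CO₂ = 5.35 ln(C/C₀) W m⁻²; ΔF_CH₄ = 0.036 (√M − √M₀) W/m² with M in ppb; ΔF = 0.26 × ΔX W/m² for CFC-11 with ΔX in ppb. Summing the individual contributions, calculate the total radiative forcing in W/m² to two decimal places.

ΔF = 2.71 W/m²

CO₂: 5.35 × ln(412/279) = 5.35 × ln(1.47670) = 5.35 × 0.38981 = 2.0855 W/m².
CH₄: 0.036 × (√1814 − √732) = 0.036 × (42.5911 − 27.0555) = 0.036 × 15.5356 = 0.5593 W/m².
CFC-11: Δ = 260 − 3 = 257 ppt = 0.257 ppb; ΔF = 0.26 × 0.257 = 0.0668 W/m².
Total ΔF = 2.0855 + 0.5593 + 0.0668 = 2.7116 W/m².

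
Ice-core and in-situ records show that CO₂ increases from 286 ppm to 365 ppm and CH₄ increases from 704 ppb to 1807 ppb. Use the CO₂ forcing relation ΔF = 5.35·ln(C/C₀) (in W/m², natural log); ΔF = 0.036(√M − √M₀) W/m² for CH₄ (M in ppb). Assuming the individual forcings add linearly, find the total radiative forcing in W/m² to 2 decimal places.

CO₂: 5.35 × ln(365/286) = 5.35 × ln(1.27622) = 5.35 × 0.24390 = 1.3049 W/m².
CH₄: 0.036 × (√1807 − √704) = 0.036 × (42.5088 − 26.5330) = 0.036 × 15.9758 = 0.5751 W/m².
Total ΔF = 1.3049 + 0.5751 = 1.8800 W/m².

ΔF = 1.88 W/m²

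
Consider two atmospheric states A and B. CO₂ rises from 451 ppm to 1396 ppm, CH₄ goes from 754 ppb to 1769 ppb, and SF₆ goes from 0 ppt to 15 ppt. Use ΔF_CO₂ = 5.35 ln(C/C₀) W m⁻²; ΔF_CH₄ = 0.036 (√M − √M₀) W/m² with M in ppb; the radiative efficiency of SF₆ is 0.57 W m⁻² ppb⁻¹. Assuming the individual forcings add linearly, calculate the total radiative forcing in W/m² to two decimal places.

ΔF = 6.58 W/m²

CO₂: 5.35 × ln(1396/451) = 5.35 × ln(3.09534) = 5.35 × 1.12990 = 6.0450 W/m².
CH₄: 0.036 × (√1769 − √754) = 0.036 × (42.0595 − 27.4591) = 0.036 × 14.6004 = 0.5256 W/m².
SF₆: Δ = 15 − 0 = 15 ppt = 0.015 ppb; ΔF = 0.57 × 0.015 = 0.0086 W/m².
Total ΔF = 6.0450 + 0.5256 + 0.0086 = 6.5792 W/m².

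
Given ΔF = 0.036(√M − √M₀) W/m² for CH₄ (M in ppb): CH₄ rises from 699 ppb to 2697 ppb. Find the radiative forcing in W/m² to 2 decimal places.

CH₄: 0.036 × (√2697 − √699) = 0.036 × (51.9326 − 26.4386) = 0.036 × 25.4940 = 0.9178 W/m².

ΔF = 0.92 W/m²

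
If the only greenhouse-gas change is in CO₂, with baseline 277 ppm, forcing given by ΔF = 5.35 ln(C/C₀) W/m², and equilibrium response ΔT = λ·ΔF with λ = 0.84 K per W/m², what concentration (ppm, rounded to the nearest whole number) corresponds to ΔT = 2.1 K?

C ≈ 442 ppm

Required forcing: ΔF = ΔT/λ = 2.1/0.84 = 2.5000 W/m².
Then ln(C/277) = ΔF/5.35 = 2.5000/5.35 = 0.46729.
So C = 277 × e^0.46729 = 277 × 1.59566 = 442.00 ppm.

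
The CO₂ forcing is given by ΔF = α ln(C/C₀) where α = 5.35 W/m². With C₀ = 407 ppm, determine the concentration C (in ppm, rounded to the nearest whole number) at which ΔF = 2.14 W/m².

C ≈ 607 ppm

Set 5.35 ln(C/407) = 2.14, so ln(C/407) = 2.14/5.35 = 0.40000.
Then C/407 = e^0.40000 = 1.49182, giving C = 407 × 1.49182 = 607.17 ppm.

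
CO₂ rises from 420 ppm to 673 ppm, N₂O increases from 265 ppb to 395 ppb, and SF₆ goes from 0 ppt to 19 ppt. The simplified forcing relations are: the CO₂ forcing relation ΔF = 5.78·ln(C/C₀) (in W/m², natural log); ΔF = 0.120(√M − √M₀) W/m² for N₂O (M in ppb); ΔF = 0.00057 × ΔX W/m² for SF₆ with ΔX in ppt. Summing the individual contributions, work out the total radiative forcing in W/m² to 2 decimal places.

CO₂: 5.78 × ln(673/420) = 5.78 × ln(1.60238) = 5.78 × 0.47149 = 2.7252 W/m².
N₂O: 0.120 × (√395 − √265) = 0.120 × (19.8746 − 16.2788) = 0.120 × 3.5958 = 0.4315 W/m².
SF₆: ΔF = 0.00057 × (19 − 0) = 0.00057 × 19 = 0.0108 W/m².
Total ΔF = 2.7252 + 0.4315 + 0.0108 = 3.1675 W/m².

ΔF = 3.17 W/m²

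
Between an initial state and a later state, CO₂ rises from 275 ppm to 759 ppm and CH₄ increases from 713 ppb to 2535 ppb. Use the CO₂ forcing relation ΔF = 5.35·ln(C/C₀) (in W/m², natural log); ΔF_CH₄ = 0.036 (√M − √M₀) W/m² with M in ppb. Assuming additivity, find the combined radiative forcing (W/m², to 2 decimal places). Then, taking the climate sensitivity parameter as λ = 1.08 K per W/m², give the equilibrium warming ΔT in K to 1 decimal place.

CO₂: 5.35 × ln(759/275) = 5.35 × ln(2.76000) = 5.35 × 1.01523 = 5.4315 W/m².
CH₄: 0.036 × (√2535 − √713) = 0.036 × (50.3488 − 26.7021) = 0.036 × 23.6467 = 0.8513 W/m².
Total ΔF = 5.4315 + 0.8513 = 6.2828 W/m².
ΔT = λ ΔF = 1.08 × 6.28 = 6.7824 K.

ΔF = 6.28 W/m²; ΔT = 6.8 K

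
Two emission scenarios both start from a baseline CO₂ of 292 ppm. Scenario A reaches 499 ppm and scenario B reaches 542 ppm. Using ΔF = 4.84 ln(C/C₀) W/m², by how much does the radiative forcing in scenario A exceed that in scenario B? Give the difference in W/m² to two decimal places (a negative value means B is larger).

ΔF_A = 4.84 ln(499/292) = 4.84 × 0.53585 = 2.5935 W/m².
ΔF_B = 4.84 ln(542/292) = 4.84 × 0.61851 = 2.9936 W/m².
Difference: 2.5935 − 2.9936 = -0.4001 W/m².
(Equivalently, ΔF_A − ΔF_B = 4.84 ln(499/542) = 4.84 × -0.08266 = -0.4001 W/m².)

ΔF_A − ΔF_B = -0.40 W/m²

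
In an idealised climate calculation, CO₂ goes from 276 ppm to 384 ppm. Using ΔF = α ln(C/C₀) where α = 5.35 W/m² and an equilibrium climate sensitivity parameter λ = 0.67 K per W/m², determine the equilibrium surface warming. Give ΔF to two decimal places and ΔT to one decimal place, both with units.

CO₂: 5.35 × ln(384/276) = 5.35 × ln(1.39130) = 5.35 × 0.33024 = 1.7668 W/m².
ΔT = λ ΔF = 0.67 × 1.77 = 1.1859 K.

ΔF = 1.77 W/m²; ΔT = 1.2 K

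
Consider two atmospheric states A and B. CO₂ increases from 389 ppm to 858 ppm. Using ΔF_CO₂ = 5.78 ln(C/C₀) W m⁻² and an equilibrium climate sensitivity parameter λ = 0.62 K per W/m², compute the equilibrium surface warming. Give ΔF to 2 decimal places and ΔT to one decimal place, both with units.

ΔF = 4.57 W/m²; ΔT = 2.8 K

CO₂: 5.78 × ln(858/389) = 5.78 × ln(2.20566) = 5.78 × 0.79103 = 4.5722 W/m².
ΔT = λ ΔF = 0.62 × 4.57 = 2.8334 K.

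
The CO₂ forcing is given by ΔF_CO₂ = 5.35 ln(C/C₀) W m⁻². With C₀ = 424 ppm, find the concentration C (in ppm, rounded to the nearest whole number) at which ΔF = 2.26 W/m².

Set 5.35 ln(C/424) = 2.26, so ln(C/424) = 2.26/5.35 = 0.42243.
Then C/424 = e^0.42243 = 1.52566, giving C = 424 × 1.52566 = 646.88 ppm.

C ≈ 647 ppm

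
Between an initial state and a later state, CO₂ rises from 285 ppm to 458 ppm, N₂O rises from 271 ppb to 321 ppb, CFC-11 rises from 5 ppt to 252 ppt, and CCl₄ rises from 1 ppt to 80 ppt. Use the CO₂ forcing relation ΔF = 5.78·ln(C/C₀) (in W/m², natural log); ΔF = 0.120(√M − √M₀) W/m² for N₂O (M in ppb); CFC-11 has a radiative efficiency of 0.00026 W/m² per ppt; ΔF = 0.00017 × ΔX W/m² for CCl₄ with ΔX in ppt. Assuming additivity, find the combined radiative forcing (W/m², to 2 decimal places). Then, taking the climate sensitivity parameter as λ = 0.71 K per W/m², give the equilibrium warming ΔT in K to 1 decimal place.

ΔF = 2.99 W/m²; ΔT = 2.1 K

CO₂: 5.78 × ln(458/285) = 5.78 × ln(1.60702) = 5.78 × 0.47438 = 2.7419 W/m².
N₂O: 0.120 × (√321 − √271) = 0.120 × (17.9165 − 16.4621) = 0.120 × 1.4544 = 0.1745 W/m².
CFC-11: ΔF = 0.00026 × (252 − 5) = 0.00026 × 247 = 0.0642 W/m².
CCl₄: ΔF = 0.00017 × (80 − 1) = 0.00017 × 79 = 0.0134 W/m².
Total ΔF = 2.7419 + 0.1745 + 0.0642 + 0.0134 = 2.9940 W/m².
ΔT = λ ΔF = 0.71 × 2.99 = 2.1229 K.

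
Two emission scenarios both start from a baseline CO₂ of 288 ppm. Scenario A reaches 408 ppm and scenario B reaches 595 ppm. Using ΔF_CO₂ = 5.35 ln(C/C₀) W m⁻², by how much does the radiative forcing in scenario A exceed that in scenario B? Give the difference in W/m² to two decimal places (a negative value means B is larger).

ΔF_A − ΔF_B = -2.02 W/m²

ΔF_A = 5.35 ln(408/288) = 5.35 × 0.34831 = 1.8635 W/m².
ΔF_B = 5.35 ln(595/288) = 5.35 × 0.72560 = 3.8820 W/m².
Difference: 1.8635 − 3.8820 = -2.0185 W/m².
(Equivalently, ΔF_A − ΔF_B = 5.35 ln(408/595) = 5.35 × -0.37729 = -2.0185 W/m².)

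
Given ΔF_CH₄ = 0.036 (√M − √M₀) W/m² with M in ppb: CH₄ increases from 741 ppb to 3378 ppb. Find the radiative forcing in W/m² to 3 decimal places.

CH₄: 0.036 × (√3378 − √741) = 0.036 × (58.1206 − 27.2213) = 0.036 × 30.8993 = 1.1124 W/m².

ΔF = 1.112 W/m²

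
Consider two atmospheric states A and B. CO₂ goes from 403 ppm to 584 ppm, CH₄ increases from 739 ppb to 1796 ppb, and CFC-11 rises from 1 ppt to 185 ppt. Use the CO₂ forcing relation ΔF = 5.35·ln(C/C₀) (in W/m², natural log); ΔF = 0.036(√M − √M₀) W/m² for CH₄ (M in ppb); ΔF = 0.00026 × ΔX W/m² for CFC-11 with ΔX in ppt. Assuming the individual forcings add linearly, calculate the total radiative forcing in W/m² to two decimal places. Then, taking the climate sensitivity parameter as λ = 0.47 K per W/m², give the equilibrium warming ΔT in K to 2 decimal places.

CO₂: 5.35 × ln(584/403) = 5.35 × ln(1.44913) = 5.35 × 0.37096 = 1.9846 W/m².
CH₄: 0.036 × (√1796 − √739) = 0.036 × (42.3792 − 27.1846) = 0.036 × 15.1946 = 0.5470 W/m².
CFC-11: ΔF = 0.00026 × (185 − 1) = 0.00026 × 184 = 0.0478 W/m².
Total ΔF = 1.9846 + 0.5470 + 0.0478 = 2.5794 W/m².
ΔT = λ ΔF = 0.47 × 2.58 = 1.2126 K.

ΔF = 2.58 W/m²; ΔT = 1.21 K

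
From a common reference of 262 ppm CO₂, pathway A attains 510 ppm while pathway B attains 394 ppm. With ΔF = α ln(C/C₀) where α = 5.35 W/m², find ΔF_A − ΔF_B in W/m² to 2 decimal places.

ΔF_A − ΔF_B = 1.38 W/m²

ΔF_A = 5.35 ln(510/262) = 5.35 × 0.66607 = 3.5635 W/m².
ΔF_B = 5.35 ln(394/262) = 5.35 × 0.40801 = 2.1829 W/m².
Difference: 3.5635 − 2.1829 = 1.3806 W/m².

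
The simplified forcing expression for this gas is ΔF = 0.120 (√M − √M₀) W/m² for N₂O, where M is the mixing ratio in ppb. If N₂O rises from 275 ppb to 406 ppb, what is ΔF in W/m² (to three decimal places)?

N₂O: 0.120 × (√406 − √275) = 0.120 × (20.1494 − 16.5831) = 0.120 × 3.5663 = 0.4280 W/m².

ΔF = 0.428 W/m²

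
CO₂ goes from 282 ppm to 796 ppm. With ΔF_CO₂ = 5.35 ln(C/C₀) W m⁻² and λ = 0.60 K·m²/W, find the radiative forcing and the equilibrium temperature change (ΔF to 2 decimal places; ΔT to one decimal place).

CO₂: 5.35 × ln(796/282) = 5.35 × ln(2.82270) = 5.35 × 1.03769 = 5.5516 W/m².
ΔT = λ ΔF = 0.60 × 5.55 = 3.3300 K.

ΔF = 5.55 W/m²; ΔT = 3.3 K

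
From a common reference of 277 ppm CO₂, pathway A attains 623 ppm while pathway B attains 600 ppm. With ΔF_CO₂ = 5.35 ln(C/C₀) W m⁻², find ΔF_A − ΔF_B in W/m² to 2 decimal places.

ΔF_A = 5.35 ln(623/277) = 5.35 × 0.81053 = 4.3363 W/m².
ΔF_B = 5.35 ln(600/277) = 5.35 × 0.77291 = 4.1351 W/m².
Difference: 4.3363 − 4.1351 = 0.2012 W/m².

ΔF_A − ΔF_B = 0.20 W/m²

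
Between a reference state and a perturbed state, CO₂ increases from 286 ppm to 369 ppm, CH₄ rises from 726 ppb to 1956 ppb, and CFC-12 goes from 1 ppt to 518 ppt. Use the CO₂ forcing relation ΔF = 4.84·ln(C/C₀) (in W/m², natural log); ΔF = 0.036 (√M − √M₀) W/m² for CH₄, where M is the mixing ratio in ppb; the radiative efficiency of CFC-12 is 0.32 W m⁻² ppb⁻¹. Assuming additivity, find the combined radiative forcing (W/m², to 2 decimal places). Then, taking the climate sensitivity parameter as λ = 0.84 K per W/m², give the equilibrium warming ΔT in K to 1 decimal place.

ΔF = 2.02 W/m²; ΔT = 1.7 K

CO₂: 4.84 × ln(369/286) = 4.84 × ln(1.29021) = 4.84 × 0.25480 = 1.2332 W/m².
CH₄: 0.036 × (√1956 − √726) = 0.036 × (44.2267 − 26.9444) = 0.036 × 17.2823 = 0.6222 W/m².
CFC-12: Δ = 518 − 1 = 517 ppt = 0.517 ppb; ΔF = 0.32 × 0.517 = 0.1654 W/m².
Total ΔF = 1.2332 + 0.6222 + 0.1654 = 2.0208 W/m².
ΔT = λ ΔF = 0.84 × 2.02 = 1.6968 K.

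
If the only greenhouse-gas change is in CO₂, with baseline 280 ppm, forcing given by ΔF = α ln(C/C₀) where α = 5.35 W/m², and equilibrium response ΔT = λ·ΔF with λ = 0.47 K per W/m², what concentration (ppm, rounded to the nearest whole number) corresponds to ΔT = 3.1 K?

C ≈ 961 ppm

Required forcing: ΔF = ΔT/λ = 3.1/0.47 = 6.5957 W/m².
Then ln(C/280) = ΔF/5.35 = 6.5957/5.35 = 1.23284.
So C = 280 × e^1.23284 = 280 × 3.43096 = 960.67 ppm.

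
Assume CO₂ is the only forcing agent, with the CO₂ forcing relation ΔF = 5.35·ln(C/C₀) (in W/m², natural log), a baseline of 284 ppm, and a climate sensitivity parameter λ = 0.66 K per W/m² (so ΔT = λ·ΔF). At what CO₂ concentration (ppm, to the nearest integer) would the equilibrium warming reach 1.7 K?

Required forcing: ΔF = ΔT/λ = 1.7/0.66 = 2.5758 W/m².
Then ln(C/284) = ΔF/5.35 = 2.5758/5.35 = 0.48146.
So C = 284 × e^0.48146 = 284 × 1.61844 = 459.64 ppm.

C ≈ 460 ppm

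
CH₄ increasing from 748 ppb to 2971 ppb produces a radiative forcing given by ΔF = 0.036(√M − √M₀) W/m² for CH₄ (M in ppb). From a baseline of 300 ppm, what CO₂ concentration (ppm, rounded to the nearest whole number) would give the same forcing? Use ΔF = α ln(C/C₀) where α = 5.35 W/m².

CH₄ forcing: 0.036 × (√2971 − √748) = 0.036 × (54.5069 − 27.3496) = 0.036 × 27.1573 = 0.97766 W/m².
Set 5.35 ln(C/300) = 0.97766: ln(C/300) = 0.97766/5.35 = 0.18274, so C = 300 × e^0.18274 = 300 × 1.20050 = 360.15 ppm.

C ≈ 360 ppm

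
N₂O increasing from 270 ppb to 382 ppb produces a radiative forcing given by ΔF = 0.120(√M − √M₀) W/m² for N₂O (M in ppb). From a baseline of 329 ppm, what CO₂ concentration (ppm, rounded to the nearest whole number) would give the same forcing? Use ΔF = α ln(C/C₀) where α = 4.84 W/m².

N₂O forcing: 0.120 × (√382 − √270) = 0.120 × (19.5448 − 16.4317) = 0.120 × 3.1131 = 0.37357 W/m².
Set 4.84 ln(C/329) = 0.37357: ln(C/329) = 0.37357/4.84 = 0.07718, so C = 329 × e^0.07718 = 329 × 1.08024 = 355.40 ppm.

C ≈ 355 ppm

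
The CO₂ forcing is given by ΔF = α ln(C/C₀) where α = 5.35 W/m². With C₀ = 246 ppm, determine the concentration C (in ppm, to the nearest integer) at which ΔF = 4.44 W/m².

C ≈ 564 ppm

Set 5.35 ln(C/246) = 4.44, so ln(C/246) = 4.44/5.35 = 0.82991.
Then C/246 = e^0.82991 = 2.29311, giving C = 246 × 2.29311 = 564.11 ppm.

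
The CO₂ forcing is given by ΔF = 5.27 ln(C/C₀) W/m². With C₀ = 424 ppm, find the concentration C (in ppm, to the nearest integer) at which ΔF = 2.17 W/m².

Set 5.27 ln(C/424) = 2.17, so ln(C/424) = 2.17/5.27 = 0.41176.
Then C/424 = e^0.41176 = 1.50947, giving C = 424 × 1.50947 = 640.02 ppm.

C ≈ 640 ppm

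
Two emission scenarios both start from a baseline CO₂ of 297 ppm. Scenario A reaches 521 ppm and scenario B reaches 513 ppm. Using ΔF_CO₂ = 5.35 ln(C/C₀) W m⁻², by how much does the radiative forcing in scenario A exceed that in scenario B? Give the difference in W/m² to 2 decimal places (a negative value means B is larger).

ΔF_A − ΔF_B = 0.08 W/m²

ΔF_A = 5.35 ln(521/297) = 5.35 × 0.56202 = 3.0068 W/m².
ΔF_B = 5.35 ln(513/297) = 5.35 × 0.54654 = 2.9240 W/m².
Difference: 3.0068 − 2.9240 = 0.0828 W/m².
(Equivalently, ΔF_A − ΔF_B = 5.35 ln(521/513) = 5.35 × 0.01547 = 0.0828 W/m².)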